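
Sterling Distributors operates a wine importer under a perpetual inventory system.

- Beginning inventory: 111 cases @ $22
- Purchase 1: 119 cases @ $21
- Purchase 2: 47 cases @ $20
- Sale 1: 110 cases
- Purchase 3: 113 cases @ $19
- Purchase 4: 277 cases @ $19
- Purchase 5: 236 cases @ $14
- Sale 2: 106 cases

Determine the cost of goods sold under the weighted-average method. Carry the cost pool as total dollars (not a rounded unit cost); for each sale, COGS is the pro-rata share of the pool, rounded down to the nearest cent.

COGS = $4,241.48

After Beginning: 111 on hand, pool $2,442.00 (≈ $22.0000 each)
After Purchase 1: 230 on hand, pool $4,941.00 (≈ $21.4826 each)
After Purchase 2: 277 on hand, pool $5,881.00 (≈ $21.2310 each)
Sale 1, sell 110: 110/277 × $5,881.00 → $2,335.41
After Purchase 3: 280 on hand, pool $5,692.59 (≈ $20.3307 each)
After Purchase 4: 557 on hand, pool $10,955.59 (≈ $19.6689 each)
After Purchase 5: 793 on hand, pool $14,259.59 (≈ $17.9818 each)
Sale 2, sell 106: 106/793 × $14,259.59 → $1,906.07
Total COGS = $2,335.41 + $1,906.07 = $4,241.48
Ending inventory (cost pool remaining) = $12,353.52
Check: goods available $16,595.00 = COGS $4,241.48 + ending $12,353.52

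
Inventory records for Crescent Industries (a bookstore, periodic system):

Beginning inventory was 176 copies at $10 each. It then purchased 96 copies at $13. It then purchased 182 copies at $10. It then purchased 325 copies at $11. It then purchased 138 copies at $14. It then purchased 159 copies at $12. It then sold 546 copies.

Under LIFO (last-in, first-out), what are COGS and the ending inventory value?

Sale 1 (546) [LIFO — newest first]: 159 @ $12 + 138 @ $14 + 249 @ $11 = $6,579
Ending inventory: 176 @ $10 + 96 @ $13 + 182 @ $10 + 76 @ $11 = $5,664
Check: goods available $12,243 = COGS $6,579 + ending $5,664

COGS = $6,579; ending inventory = $5,664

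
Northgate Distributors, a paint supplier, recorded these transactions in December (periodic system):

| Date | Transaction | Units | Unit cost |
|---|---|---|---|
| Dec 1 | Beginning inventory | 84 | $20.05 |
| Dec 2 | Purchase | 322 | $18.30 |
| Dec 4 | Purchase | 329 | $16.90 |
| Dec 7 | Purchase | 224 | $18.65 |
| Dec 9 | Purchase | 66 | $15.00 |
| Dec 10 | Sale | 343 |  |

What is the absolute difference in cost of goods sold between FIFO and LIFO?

FIFO COGS: 84 @ $20.05 + 259 @ $18.30 = $6,423.90
LIFO COGS: 66 @ $15.00 + 224 @ $18.65 + 53 @ $16.90 = $6,063.30
Difference = |$6,423.90 − $6,063.30| = $360.60

$360.60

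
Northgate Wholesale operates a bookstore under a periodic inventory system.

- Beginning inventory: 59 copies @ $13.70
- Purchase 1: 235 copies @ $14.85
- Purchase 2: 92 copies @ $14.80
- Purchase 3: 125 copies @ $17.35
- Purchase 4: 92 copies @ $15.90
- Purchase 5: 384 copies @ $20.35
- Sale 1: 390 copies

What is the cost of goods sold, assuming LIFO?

Sale 1 (390) [LIFO — newest first]: 384 @ $20.35 + 6 @ $15.90 = $7,909.80
Ending inventory: 59 @ $13.70 + 235 @ $14.85 + 92 @ $14.80 + 125 @ $17.35 + 86 @ $15.90 = $9,195.80

COGS = $7,909.80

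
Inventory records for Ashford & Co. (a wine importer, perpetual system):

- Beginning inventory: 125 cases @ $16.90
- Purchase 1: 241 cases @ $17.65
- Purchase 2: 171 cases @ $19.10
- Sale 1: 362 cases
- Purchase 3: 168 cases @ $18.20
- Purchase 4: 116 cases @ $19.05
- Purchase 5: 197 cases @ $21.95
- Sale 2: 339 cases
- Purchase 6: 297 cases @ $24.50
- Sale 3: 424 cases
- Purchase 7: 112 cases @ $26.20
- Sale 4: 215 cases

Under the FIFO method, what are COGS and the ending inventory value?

Sale 1 (362) [FIFO — oldest first]: 125 @ $16.90 + 237 @ $17.65 = $6,295.55
Sale 2 (339) [FIFO — oldest first]: 4 @ $17.65 + 171 @ $19.10 + 164 @ $18.20 = $6,321.50
Sale 3 (424) [FIFO — oldest first]: 4 @ $18.20 + 116 @ $19.05 + 197 @ $21.95 + 107 @ $24.50 = $9,228.25
Sale 4 (215) [FIFO — oldest first]: 190 @ $24.50 + 25 @ $26.20 = $5,310.00
Total COGS = $6,295.55 + $6,321.50 + $9,228.25 + $5,310.00 = $27,155.30
Ending inventory: 87 @ $26.20 = $2,279.40
Check: goods available $29,434.70 = COGS $27,155.30 + ending $2,279.40

COGS = $27,155.30; ending inventory = $2,279.40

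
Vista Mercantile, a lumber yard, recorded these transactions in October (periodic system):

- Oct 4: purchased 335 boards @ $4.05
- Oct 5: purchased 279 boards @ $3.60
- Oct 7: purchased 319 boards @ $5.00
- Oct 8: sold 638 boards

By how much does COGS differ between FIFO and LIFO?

$280.25

FIFO COGS: 335 @ $4.05 + 279 @ $3.60 + 24 @ $5.00 = $2,481.15
LIFO COGS: 319 @ $5.00 + 279 @ $3.60 + 40 @ $4.05 = $2,761.40
Difference = |$2,481.15 − $2,761.40| = $280.25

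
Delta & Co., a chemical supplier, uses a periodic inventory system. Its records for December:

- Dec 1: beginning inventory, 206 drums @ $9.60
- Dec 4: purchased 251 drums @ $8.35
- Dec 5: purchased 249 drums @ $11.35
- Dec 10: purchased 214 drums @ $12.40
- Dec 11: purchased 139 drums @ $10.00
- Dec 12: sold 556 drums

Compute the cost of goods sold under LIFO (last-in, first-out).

COGS = $6,347.65

Dec 12, 556 sold [LIFO — newest first]: 139 @ $10.00 + 214 @ $12.40 + 203 @ $11.35 = $6,347.65
Ending inventory: 206 @ $9.60 + 251 @ $8.35 + 46 @ $11.35 = $4,595.55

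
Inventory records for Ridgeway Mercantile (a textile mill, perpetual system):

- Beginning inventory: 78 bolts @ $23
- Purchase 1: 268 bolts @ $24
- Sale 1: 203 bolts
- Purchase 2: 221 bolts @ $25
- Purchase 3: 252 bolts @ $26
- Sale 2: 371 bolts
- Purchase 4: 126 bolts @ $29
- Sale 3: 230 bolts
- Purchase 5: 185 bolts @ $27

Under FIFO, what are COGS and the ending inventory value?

Sale 1 (203) [FIFO — oldest first]: 78 @ $23 + 125 @ $24 = $4,794
Sale 2 (371) [FIFO — oldest first]: 143 @ $24 + 221 @ $25 + 7 @ $26 = $9,139
Sale 3 (230) [FIFO — oldest first]: 230 @ $26 = $5,980
Total COGS = $4,794 + $9,139 + $5,980 = $19,913
Ending inventory: 15 @ $26 + 126 @ $29 + 185 @ $27 = $9,039
Check: goods available $28,952 = COGS $19,913 + ending $9,039

COGS = $19,913; ending inventory = $9,039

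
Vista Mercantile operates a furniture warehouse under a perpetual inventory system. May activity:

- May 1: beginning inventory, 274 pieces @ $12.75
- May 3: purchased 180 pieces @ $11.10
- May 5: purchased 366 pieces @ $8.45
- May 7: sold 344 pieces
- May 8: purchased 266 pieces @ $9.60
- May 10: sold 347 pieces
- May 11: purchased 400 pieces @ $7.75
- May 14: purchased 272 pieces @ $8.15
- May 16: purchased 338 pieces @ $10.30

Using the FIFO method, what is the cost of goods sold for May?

COGS = $7,494.15

May 7, 344 sold [FIFO — oldest first]: 274 @ $12.75 + 70 @ $11.10 = $4,270.50
May 10, 347 sold [FIFO — oldest first]: 110 @ $11.10 + 237 @ $8.45 = $3,223.65
Total COGS = $4,270.50 + $3,223.65 = $7,494.15
Ending inventory: 129 @ $8.45 + 266 @ $9.60 + 400 @ $7.75 + 272 @ $8.15 + 338 @ $10.30 = $12,441.85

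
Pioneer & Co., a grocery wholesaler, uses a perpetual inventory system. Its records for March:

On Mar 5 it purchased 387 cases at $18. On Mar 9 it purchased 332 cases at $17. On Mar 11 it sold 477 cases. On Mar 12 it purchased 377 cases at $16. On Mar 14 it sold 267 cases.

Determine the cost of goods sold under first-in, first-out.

Mar 11, 477 sold [FIFO — oldest first]: 387 @ $18 + 90 @ $17 = $8,496
Mar 14, 267 sold [FIFO — oldest first]: 242 @ $17 + 25 @ $16 = $4,514
Total COGS = $8,496 + $4,514 = $13,010
Ending inventory: 352 @ $16 = $5,632
Check: goods available $18,642 = COGS $13,010 + ending $5,632

COGS = $13,010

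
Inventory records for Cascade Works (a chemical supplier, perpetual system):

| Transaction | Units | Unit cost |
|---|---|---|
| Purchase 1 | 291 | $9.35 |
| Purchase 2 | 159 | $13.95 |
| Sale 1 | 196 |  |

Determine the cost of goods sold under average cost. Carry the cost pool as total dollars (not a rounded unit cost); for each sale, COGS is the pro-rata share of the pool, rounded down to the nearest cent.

COGS = $2,151.16

After Purchase 1: 291 on hand, pool $2,720.85 (≈ $9.3500 each)
After Purchase 2: 450 on hand, pool $4,938.90 (≈ $10.9753 each)
Sale 1, sell 196: 196/450 × $4,938.90 → $2,151.16
Ending inventory (cost pool remaining) = $2,787.74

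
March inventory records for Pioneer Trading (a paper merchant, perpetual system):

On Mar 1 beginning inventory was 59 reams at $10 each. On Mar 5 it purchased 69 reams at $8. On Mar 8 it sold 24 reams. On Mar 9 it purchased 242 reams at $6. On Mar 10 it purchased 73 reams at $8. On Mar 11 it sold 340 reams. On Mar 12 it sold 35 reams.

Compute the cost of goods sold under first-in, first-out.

Mar 8, 24 sold [FIFO — oldest first]: 24 @ $10 = $240
Mar 11, 340 sold [FIFO — oldest first]: 35 @ $10 + 69 @ $8 + 236 @ $6 = $2,318
Mar 12, 35 sold [FIFO — oldest first]: 6 @ $6 + 29 @ $8 = $268
Total COGS = $240 + $2,318 + $268 = $2,826
Ending inventory: 44 @ $8 = $352

COGS = $2,826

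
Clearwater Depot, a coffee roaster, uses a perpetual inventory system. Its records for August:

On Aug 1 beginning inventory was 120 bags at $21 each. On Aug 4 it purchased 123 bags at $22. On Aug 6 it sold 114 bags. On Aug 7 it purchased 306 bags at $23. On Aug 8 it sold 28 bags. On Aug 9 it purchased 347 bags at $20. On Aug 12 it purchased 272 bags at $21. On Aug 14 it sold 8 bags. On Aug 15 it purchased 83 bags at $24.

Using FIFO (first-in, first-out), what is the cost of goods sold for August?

COGS = $3,180

Aug 6, 114 sold [FIFO — oldest first]: 114 @ $21 = $2,394
Aug 8, 28 sold [FIFO — oldest first]: 6 @ $21 + 22 @ $22 = $610
Aug 14, 8 sold [FIFO — oldest first]: 8 @ $22 = $176
Total COGS = $2,394 + $610 + $176 = $3,180
Ending inventory: 93 @ $22 + 306 @ $23 + 347 @ $20 + 272 @ $21 + 83 @ $24 = $23,728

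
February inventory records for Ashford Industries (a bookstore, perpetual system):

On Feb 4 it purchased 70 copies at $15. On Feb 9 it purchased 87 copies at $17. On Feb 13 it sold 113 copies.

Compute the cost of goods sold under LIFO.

COGS = $1,869

Feb 13, 113 sold [LIFO — newest first]: 87 @ $17 + 26 @ $15 = $1,869
Ending inventory: 44 @ $15 = $660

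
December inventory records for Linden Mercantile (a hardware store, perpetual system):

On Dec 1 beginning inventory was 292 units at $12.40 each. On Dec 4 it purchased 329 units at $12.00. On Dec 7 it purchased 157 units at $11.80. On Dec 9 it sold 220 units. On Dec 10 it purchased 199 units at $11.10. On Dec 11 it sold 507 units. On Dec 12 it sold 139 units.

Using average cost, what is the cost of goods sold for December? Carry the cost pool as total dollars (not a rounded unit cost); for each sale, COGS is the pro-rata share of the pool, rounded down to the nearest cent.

After Dec 1: 292 on hand, pool $3,620.80 (≈ $12.4000 each)
After Dec 4: 621 on hand, pool $7,568.80 (≈ $12.1881 each)
After Dec 7: 778 on hand, pool $9,421.40 (≈ $12.1098 each)
Dec 9, sell 220: 220/778 × $9,421.40 → $2,664.14
After Dec 10: 757 on hand, pool $8,966.16 (≈ $11.8443 each)
Dec 11, sell 507: 507/757 × $8,966.16 → $6,005.07
Dec 12, sell 139: 139/250 × $2,961.09 → $1,646.36
Total COGS = $2,664.14 + $6,005.07 + $1,646.36 = $10,315.57
Ending inventory (cost pool remaining) = $1,314.73

COGS = $10,315.57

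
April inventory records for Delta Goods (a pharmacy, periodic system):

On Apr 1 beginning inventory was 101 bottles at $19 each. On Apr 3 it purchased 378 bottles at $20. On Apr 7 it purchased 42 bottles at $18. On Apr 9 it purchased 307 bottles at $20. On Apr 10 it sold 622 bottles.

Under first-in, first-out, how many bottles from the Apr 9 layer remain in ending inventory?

Apr 10, 622 sold [FIFO — oldest first]: 101 @ $19 + 378 @ $20 + 42 @ $18 + 101 @ $20 = $12,255
Ending inventory: 206 @ $20 = $4,120
Check: goods available $16,375 = COGS $12,255 + ending $4,120

206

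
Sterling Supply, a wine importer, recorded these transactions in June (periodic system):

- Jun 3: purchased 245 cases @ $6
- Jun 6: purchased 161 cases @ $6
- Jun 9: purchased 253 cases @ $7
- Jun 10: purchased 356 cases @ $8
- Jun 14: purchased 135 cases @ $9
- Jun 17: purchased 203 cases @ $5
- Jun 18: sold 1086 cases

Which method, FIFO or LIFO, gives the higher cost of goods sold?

FIFO

FIFO COGS: 245 @ $6 + 161 @ $6 + 253 @ $7 + 356 @ $8 + 71 @ $9 = $7,694
LIFO COGS: 203 @ $5 + 135 @ $9 + 356 @ $8 + 253 @ $7 + 139 @ $6 = $7,683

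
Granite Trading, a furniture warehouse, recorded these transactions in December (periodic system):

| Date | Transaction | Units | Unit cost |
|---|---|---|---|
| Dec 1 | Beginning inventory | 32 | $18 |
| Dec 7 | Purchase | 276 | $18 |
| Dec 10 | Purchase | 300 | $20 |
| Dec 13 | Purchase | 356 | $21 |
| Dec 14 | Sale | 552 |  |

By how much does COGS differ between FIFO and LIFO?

FIFO COGS: 32 @ $18 + 276 @ $18 + 244 @ $20 = $10,424
LIFO COGS: 356 @ $21 + 196 @ $20 = $11,396
Difference = |$10,424 − $11,396| = $972

$972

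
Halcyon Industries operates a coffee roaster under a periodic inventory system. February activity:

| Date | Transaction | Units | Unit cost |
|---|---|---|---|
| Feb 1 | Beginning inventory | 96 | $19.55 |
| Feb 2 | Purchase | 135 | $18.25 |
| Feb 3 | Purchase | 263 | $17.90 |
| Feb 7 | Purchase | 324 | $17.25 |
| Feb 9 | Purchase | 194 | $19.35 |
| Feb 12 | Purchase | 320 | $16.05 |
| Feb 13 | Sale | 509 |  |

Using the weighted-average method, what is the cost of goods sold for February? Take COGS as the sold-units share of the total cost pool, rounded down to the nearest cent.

Feb 13, sell 509: 509/1332 × $23,527.15 → $8,990.47
Ending inventory (cost pool remaining) = $14,536.68
Check: goods available $23,527.15 = COGS $8,990.47 + ending $14,536.68

COGS = $8,990.47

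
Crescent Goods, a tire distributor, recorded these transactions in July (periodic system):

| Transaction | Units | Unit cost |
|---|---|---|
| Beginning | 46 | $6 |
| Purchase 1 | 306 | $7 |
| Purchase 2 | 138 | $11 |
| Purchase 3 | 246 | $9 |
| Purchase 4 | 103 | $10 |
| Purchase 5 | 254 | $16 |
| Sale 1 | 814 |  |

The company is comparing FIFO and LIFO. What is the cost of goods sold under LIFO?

FIFO COGS: 46 @ $6 + 306 @ $7 + 138 @ $11 + 246 @ $9 + 78 @ $10 = $6,930
LIFO COGS: 254 @ $16 + 103 @ $10 + 246 @ $9 + 138 @ $11 + 73 @ $7 = $9,337

COGS = $9,337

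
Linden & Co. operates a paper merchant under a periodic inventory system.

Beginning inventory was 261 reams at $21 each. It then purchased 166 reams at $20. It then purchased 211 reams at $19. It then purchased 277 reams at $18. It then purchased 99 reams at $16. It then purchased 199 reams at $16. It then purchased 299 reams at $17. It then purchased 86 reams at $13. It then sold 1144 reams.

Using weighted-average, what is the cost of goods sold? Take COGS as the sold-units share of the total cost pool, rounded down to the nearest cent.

COGS = $20,592.71

Sale 1, sell 1144: 1144/1598 × $28,765.00 → $20,592.71
Ending inventory (cost pool remaining) = $8,172.29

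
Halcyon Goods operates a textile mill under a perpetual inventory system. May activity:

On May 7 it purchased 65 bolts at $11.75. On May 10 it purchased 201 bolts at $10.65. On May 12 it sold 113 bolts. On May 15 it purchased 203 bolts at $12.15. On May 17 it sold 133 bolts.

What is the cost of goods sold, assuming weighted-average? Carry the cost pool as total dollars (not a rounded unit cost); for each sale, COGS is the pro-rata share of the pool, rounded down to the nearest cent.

COGS = $2,779.39

After May 7: 65 on hand, pool $763.75 (≈ $11.7500 each)
After May 10: 266 on hand, pool $2,904.40 (≈ $10.9188 each)
May 12, sell 113: 113/266 × $2,904.40 → $1,233.82
After May 15: 356 on hand, pool $4,137.03 (≈ $11.6209 each)
May 17, sell 133: 133/356 × $4,137.03 → $1,545.57
Total COGS = $1,233.82 + $1,545.57 = $2,779.39
Ending inventory (cost pool remaining) = $2,591.46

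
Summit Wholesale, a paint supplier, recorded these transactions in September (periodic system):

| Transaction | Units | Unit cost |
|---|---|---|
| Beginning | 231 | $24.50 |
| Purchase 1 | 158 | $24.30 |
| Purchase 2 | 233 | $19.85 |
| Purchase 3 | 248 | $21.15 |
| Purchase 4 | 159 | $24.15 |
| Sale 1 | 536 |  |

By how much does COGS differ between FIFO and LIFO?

$771.15

FIFO COGS: 231 @ $24.50 + 158 @ $24.30 + 147 @ $19.85 = $12,416.85
LIFO COGS: 159 @ $24.15 + 248 @ $21.15 + 129 @ $19.85 = $11,645.70
Difference = |$12,416.85 − $11,645.70| = $771.15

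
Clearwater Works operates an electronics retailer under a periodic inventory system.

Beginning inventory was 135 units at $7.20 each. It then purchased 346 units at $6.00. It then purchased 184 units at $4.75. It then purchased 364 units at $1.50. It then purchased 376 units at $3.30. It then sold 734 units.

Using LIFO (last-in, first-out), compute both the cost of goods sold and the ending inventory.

COGS = $1,777.80; ending inventory = $3,931.00

Sale 1 (734) [LIFO — newest first]: 376 @ $3.30 + 358 @ $1.50 = $1,777.80
Ending inventory: 135 @ $7.20 + 346 @ $6.00 + 184 @ $4.75 + 6 @ $1.50 = $3,931.00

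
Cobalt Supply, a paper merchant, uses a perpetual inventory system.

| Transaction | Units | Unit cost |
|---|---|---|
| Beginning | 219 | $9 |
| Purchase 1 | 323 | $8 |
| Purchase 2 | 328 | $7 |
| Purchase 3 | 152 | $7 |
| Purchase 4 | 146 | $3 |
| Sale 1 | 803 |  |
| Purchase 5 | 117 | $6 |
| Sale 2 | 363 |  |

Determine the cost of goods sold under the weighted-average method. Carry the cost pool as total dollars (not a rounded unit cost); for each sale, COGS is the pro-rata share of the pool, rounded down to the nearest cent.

After Beginning: 219 on hand, pool $1,971.00 (≈ $9.0000 each)
After Purchase 1: 542 on hand, pool $4,555.00 (≈ $8.4041 each)
After Purchase 2: 870 on hand, pool $6,851.00 (≈ $7.8747 each)
After Purchase 3: 1022 on hand, pool $7,915.00 (≈ $7.7446 each)
After Purchase 4: 1168 on hand, pool $8,353.00 (≈ $7.1515 each)
Sale 1, sell 803: 803/1168 × $8,353.00 → $5,742.68
After Purchase 5: 482 on hand, pool $3,312.32 (≈ $6.8720 each)
Sale 2, sell 363: 363/482 × $3,312.32 → $2,494.54
Total COGS = $5,742.68 + $2,494.54 = $8,237.22
Ending inventory (cost pool remaining) = $817.78

COGS = $8,237.22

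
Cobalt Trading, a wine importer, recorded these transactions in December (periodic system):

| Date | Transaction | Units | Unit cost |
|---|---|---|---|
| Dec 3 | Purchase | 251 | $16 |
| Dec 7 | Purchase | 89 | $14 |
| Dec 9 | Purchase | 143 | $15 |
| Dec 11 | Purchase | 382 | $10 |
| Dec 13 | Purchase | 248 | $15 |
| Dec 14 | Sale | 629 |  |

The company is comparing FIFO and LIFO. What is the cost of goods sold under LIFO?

COGS = $7,530

FIFO COGS: 251 @ $16 + 89 @ $14 + 143 @ $15 + 146 @ $10 = $8,867
LIFO COGS: 248 @ $15 + 381 @ $10 = $7,530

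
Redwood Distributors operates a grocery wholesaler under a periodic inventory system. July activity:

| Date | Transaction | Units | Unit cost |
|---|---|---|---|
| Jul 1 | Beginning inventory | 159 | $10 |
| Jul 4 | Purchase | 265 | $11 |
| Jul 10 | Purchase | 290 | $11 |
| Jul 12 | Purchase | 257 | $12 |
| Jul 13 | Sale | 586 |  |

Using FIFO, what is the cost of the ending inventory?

Jul 13, 586 sold [FIFO — oldest first]: 159 @ $10 + 265 @ $11 + 162 @ $11 = $6,287
Ending inventory: 128 @ $11 + 257 @ $12 = $4,492

Ending inventory = $4,492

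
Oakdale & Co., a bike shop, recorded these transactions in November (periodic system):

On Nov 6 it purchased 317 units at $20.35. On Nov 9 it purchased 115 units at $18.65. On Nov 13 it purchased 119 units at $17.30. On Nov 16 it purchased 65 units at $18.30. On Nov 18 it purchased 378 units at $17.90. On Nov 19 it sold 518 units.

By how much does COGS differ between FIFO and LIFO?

$830.30

FIFO COGS: 317 @ $20.35 + 115 @ $18.65 + 86 @ $17.30 = $10,083.50
LIFO COGS: 378 @ $17.90 + 65 @ $18.30 + 75 @ $17.30 = $9,253.20
Difference = |$10,083.50 − $9,253.20| = $830.30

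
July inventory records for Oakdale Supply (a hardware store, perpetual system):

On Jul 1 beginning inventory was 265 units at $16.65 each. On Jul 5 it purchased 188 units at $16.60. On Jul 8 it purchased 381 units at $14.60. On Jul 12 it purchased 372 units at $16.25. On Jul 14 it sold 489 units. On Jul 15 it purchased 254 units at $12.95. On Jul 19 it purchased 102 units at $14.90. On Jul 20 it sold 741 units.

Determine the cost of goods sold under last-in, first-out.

Jul 14, 489 sold [LIFO — newest first]: 372 @ $16.25 + 117 @ $14.60 = $7,753.20
Jul 20, 741 sold [LIFO — newest first]: 102 @ $14.90 + 254 @ $12.95 + 264 @ $14.60 + 121 @ $16.60 = $10,672.10
Total COGS = $7,753.20 + $10,672.10 = $18,425.30
Ending inventory: 265 @ $16.65 + 67 @ $16.60 = $5,524.45

COGS = $18,425.30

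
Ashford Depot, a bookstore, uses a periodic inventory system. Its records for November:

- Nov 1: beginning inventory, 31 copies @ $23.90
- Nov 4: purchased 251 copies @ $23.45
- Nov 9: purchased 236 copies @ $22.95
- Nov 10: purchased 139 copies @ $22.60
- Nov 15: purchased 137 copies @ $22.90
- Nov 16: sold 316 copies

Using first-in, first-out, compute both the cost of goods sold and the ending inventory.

Nov 16, 316 sold [FIFO — oldest first]: 31 @ $23.90 + 251 @ $23.45 + 34 @ $22.95 = $7,407.15
Ending inventory: 202 @ $22.95 + 139 @ $22.60 + 137 @ $22.90 = $10,914.60

COGS = $7,407.15; ending inventory = $10,914.60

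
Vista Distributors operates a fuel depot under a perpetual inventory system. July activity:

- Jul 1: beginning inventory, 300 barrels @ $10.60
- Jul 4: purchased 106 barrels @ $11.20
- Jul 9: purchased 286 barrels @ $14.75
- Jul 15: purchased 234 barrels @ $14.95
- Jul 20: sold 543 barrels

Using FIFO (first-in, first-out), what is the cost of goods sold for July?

COGS = $6,387.95

Jul 20, 543 sold [FIFO — oldest first]: 300 @ $10.60 + 106 @ $11.20 + 137 @ $14.75 = $6,387.95
Ending inventory: 149 @ $14.75 + 234 @ $14.95 = $5,696.05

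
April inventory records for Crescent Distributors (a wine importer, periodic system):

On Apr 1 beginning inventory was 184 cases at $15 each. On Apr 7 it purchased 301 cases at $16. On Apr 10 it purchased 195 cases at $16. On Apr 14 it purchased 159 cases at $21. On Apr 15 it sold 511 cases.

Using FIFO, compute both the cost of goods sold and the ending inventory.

Apr 15, 511 sold [FIFO — oldest first]: 184 @ $15 + 301 @ $16 + 26 @ $16 = $7,992
Ending inventory: 169 @ $16 + 159 @ $21 = $6,043

COGS = $7,992; ending inventory = $6,043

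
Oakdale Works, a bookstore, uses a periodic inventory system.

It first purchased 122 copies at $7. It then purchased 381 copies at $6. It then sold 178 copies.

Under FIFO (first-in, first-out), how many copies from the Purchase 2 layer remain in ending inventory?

325

Sale 1 (178) [FIFO — oldest first]: 122 @ $7 + 56 @ $6 = $1,190
Ending inventory: 325 @ $6 = $1,950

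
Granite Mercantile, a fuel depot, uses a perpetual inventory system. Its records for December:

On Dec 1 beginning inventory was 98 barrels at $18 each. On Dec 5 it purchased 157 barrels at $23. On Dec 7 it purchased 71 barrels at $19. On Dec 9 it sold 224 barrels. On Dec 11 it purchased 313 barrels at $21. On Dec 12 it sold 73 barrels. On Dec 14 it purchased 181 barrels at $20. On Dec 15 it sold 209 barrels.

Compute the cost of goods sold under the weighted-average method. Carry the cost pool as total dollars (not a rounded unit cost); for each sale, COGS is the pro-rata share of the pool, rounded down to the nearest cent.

After Dec 1: 98 on hand, pool $1,764.00 (≈ $18.0000 each)
After Dec 5: 255 on hand, pool $5,375.00 (≈ $21.0784 each)
After Dec 7: 326 on hand, pool $6,724.00 (≈ $20.6258 each)
Dec 9, sell 224: 224/326 × $6,724.00 → $4,620.17
After Dec 11: 415 on hand, pool $8,676.83 (≈ $20.9080 each)
Dec 12, sell 73: 73/415 × $8,676.83 → $1,526.28
After Dec 14: 523 on hand, pool $10,770.55 (≈ $20.5938 each)
Dec 15, sell 209: 209/523 × $10,770.55 → $4,304.10
Total COGS = $4,620.17 + $1,526.28 + $4,304.10 = $10,450.55
Ending inventory (cost pool remaining) = $6,466.45
Check: goods available $16,917.00 = COGS $10,450.55 + ending $6,466.45

COGS = $10,450.55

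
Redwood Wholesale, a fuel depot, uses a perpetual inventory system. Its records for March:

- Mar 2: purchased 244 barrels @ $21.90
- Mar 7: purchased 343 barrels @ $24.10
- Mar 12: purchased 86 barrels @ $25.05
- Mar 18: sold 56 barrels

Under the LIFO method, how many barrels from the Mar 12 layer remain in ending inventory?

30

Mar 18, 56 sold [LIFO — newest first]: 56 @ $25.05 = $1,402.80
Ending inventory: 244 @ $21.90 + 343 @ $24.10 + 30 @ $25.05 = $14,361.40
Check: goods available $15,764.20 = COGS $1,402.80 + ending $14,361.40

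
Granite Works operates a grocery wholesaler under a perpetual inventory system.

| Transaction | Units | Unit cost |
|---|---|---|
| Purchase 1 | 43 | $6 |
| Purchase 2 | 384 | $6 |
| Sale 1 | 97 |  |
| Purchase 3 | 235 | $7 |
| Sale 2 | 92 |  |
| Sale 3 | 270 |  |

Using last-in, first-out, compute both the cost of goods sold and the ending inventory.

COGS = $2,989; ending inventory = $1,218

Sale 1 (97) [LIFO — newest first]: 97 @ $6 = $582
Sale 2 (92) [LIFO — newest first]: 92 @ $7 = $644
Sale 3 (270) [LIFO — newest first]: 143 @ $7 + 127 @ $6 = $1,763
Total COGS = $582 + $644 + $1,763 = $2,989
Ending inventory: 43 @ $6 + 160 @ $6 = $1,218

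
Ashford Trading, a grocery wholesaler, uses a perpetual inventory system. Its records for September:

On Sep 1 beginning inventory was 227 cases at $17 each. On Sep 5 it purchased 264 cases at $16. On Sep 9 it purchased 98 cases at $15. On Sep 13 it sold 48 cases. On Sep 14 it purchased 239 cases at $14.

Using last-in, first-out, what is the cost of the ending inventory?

Ending inventory = $12,179

Sep 13, 48 sold [LIFO — newest first]: 48 @ $15 = $720
Ending inventory: 227 @ $17 + 264 @ $16 + 50 @ $15 + 239 @ $14 = $12,179
Check: goods available $12,899 = COGS $720 + ending $12,179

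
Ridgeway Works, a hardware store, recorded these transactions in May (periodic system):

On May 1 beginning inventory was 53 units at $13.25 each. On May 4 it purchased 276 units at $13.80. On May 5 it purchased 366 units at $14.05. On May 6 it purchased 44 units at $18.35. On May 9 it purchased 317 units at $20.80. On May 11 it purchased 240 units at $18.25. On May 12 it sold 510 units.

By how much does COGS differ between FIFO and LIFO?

$2,941.90

FIFO COGS: 53 @ $13.25 + 276 @ $13.80 + 181 @ $14.05 = $7,054.10
LIFO COGS: 240 @ $18.25 + 270 @ $20.80 = $9,996.00
Difference = |$7,054.10 − $9,996.00| = $2,941.90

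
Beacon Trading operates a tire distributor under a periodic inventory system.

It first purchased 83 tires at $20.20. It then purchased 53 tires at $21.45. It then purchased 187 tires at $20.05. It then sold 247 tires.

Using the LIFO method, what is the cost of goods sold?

COGS = $5,027.60

Sale 1 (247) [LIFO — newest first]: 187 @ $20.05 + 53 @ $21.45 + 7 @ $20.20 = $5,027.60
Ending inventory: 76 @ $20.20 = $1,535.20
Check: goods available $6,562.80 = COGS $5,027.60 + ending $1,535.20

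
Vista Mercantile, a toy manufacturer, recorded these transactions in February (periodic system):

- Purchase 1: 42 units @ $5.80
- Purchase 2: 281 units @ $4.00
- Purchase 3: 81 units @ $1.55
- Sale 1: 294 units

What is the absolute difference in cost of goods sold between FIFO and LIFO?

FIFO COGS: 42 @ $5.80 + 252 @ $4.00 = $1,251.60
LIFO COGS: 81 @ $1.55 + 213 @ $4.00 = $977.55
Difference = |$1,251.60 − $977.55| = $274.05

$274.05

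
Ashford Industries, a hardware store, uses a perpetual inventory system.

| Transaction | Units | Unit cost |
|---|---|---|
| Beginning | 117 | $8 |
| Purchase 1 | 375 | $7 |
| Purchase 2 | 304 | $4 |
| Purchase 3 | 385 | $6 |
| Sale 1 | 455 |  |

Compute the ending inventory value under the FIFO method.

Sale 1 (455) [FIFO — oldest first]: 117 @ $8 + 338 @ $7 = $3,302
Ending inventory: 37 @ $7 + 304 @ $4 + 385 @ $6 = $3,785

Ending inventory = $3,785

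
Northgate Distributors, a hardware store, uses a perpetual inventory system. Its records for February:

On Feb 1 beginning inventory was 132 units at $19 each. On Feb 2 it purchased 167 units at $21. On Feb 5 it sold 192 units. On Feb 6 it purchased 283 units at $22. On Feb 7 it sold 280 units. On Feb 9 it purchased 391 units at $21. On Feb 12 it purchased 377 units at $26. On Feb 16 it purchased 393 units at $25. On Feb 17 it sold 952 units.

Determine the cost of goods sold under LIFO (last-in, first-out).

COGS = $33,591

Feb 5, 192 sold [LIFO — newest first]: 167 @ $21 + 25 @ $19 = $3,982
Feb 7, 280 sold [LIFO — newest first]: 280 @ $22 = $6,160
Feb 17, 952 sold [LIFO — newest first]: 393 @ $25 + 377 @ $26 + 182 @ $21 = $23,449
Total COGS = $3,982 + $6,160 + $23,449 = $33,591
Ending inventory: 107 @ $19 + 3 @ $22 + 209 @ $21 = $6,488
Check: goods available $40,079 = COGS $33,591 + ending $6,488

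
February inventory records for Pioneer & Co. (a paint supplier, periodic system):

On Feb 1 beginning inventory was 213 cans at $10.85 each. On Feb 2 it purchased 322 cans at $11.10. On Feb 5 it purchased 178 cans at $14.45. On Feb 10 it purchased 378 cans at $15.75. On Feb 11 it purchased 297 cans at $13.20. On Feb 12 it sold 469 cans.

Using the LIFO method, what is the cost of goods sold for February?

Feb 12, 469 sold [LIFO — newest first]: 297 @ $13.20 + 172 @ $15.75 = $6,629.40
Ending inventory: 213 @ $10.85 + 322 @ $11.10 + 178 @ $14.45 + 206 @ $15.75 = $11,701.85

COGS = $6,629.40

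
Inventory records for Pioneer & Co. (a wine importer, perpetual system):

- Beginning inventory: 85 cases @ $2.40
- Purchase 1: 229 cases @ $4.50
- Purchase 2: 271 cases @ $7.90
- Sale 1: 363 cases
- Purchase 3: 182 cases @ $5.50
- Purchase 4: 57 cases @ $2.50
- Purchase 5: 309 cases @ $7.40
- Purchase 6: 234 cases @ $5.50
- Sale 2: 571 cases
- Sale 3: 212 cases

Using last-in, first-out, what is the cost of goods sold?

Sale 1 (363) [LIFO — newest first]: 271 @ $7.90 + 92 @ $4.50 = $2,554.90
Sale 2 (571) [LIFO — newest first]: 234 @ $5.50 + 309 @ $7.40 + 28 @ $2.50 = $3,643.60
Sale 3 (212) [LIFO — newest first]: 29 @ $2.50 + 182 @ $5.50 + 1 @ $4.50 = $1,078.00
Total COGS = $2,554.90 + $3,643.60 + $1,078.00 = $7,276.50
Ending inventory: 85 @ $2.40 + 136 @ $4.50 = $816.00
Check: goods available $8,092.50 = COGS $7,276.50 + ending $816.00

COGS = $7,276.50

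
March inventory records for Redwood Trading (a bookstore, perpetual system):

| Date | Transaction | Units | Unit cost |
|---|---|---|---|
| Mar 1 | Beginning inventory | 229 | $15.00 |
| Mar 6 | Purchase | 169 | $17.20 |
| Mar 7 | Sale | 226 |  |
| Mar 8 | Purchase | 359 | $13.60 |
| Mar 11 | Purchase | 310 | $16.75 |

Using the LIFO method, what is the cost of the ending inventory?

Ending inventory = $12,654.90

Mar 7, 226 sold [LIFO — newest first]: 169 @ $17.20 + 57 @ $15.00 = $3,761.80
Ending inventory: 172 @ $15.00 + 359 @ $13.60 + 310 @ $16.75 = $12,654.90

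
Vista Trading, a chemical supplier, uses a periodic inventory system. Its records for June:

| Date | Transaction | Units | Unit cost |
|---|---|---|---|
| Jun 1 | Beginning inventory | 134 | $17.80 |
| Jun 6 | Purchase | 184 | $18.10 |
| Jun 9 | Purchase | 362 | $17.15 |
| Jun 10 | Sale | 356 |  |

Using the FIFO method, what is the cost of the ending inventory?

Jun 10, 356 sold [FIFO — oldest first]: 134 @ $17.80 + 184 @ $18.10 + 38 @ $17.15 = $6,367.30
Ending inventory: 324 @ $17.15 = $5,556.60
Check: goods available $11,923.90 = COGS $6,367.30 + ending $5,556.60

Ending inventory = $5,556.60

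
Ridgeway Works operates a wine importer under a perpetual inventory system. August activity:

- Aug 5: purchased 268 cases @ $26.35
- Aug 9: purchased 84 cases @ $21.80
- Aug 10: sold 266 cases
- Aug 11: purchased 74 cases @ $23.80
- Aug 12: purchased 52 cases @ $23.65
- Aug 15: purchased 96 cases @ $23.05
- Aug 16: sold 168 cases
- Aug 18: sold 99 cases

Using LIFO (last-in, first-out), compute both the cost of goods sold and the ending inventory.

Aug 10, 266 sold [LIFO — newest first]: 84 @ $21.80 + 182 @ $26.35 = $6,626.90
Aug 16, 168 sold [LIFO — newest first]: 96 @ $23.05 + 52 @ $23.65 + 20 @ $23.80 = $3,918.60
Aug 18, 99 sold [LIFO — newest first]: 54 @ $23.80 + 45 @ $26.35 = $2,470.95
Total COGS = $6,626.90 + $3,918.60 + $2,470.95 = $13,016.45
Ending inventory: 41 @ $26.35 = $1,080.35

COGS = $13,016.45; ending inventory = $1,080.35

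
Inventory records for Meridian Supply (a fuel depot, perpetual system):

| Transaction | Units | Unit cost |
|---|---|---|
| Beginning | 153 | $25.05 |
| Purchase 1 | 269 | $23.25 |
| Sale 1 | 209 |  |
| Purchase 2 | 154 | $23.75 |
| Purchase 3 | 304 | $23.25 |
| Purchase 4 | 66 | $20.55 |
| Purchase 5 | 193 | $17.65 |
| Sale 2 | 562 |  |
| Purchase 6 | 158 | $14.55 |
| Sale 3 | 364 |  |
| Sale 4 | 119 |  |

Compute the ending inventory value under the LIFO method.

Ending inventory = $1,077.15

Sale 1 (209) [LIFO — newest first]: 209 @ $23.25 = $4,859.25
Sale 2 (562) [LIFO — newest first]: 193 @ $17.65 + 66 @ $20.55 + 303 @ $23.25 = $11,807.50
Sale 3 (364) [LIFO — newest first]: 158 @ $14.55 + 1 @ $23.25 + 154 @ $23.75 + 51 @ $23.25 = $7,165.40
Sale 4 (119) [LIFO — newest first]: 9 @ $23.25 + 110 @ $25.05 = $2,964.75
Total COGS = $4,859.25 + $11,807.50 + $7,165.40 + $2,964.75 = $26,796.90
Ending inventory: 43 @ $25.05 = $1,077.15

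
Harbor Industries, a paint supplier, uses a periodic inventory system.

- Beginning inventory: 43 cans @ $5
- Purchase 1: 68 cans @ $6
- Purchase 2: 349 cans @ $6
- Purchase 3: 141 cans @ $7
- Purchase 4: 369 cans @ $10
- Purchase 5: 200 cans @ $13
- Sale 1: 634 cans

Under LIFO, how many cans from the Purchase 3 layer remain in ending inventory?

Sale 1 (634) [LIFO — newest first]: 200 @ $13 + 369 @ $10 + 65 @ $7 = $6,745
Ending inventory: 43 @ $5 + 68 @ $6 + 349 @ $6 + 76 @ $7 = $3,249
Check: goods available $9,994 = COGS $6,745 + ending $3,249

76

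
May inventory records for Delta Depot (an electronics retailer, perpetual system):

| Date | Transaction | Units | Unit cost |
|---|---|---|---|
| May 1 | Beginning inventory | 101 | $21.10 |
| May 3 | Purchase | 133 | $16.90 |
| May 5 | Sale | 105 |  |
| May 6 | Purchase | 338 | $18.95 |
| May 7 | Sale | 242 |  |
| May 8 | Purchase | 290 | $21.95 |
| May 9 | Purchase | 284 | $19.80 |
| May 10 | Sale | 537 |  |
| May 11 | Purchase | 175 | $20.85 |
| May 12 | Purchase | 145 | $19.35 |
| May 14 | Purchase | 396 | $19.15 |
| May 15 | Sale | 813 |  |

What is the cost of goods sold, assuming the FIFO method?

COGS = $33,650.75

May 5, 105 sold [FIFO — oldest first]: 101 @ $21.10 + 4 @ $16.90 = $2,198.70
May 7, 242 sold [FIFO — oldest first]: 129 @ $16.90 + 113 @ $18.95 = $4,321.45
May 10, 537 sold [FIFO — oldest first]: 225 @ $18.95 + 290 @ $21.95 + 22 @ $19.80 = $11,064.85
May 15, 813 sold [FIFO — oldest first]: 262 @ $19.80 + 175 @ $20.85 + 145 @ $19.35 + 231 @ $19.15 = $16,065.75
Total COGS = $2,198.70 + $4,321.45 + $11,064.85 + $16,065.75 = $33,650.75
Ending inventory: 165 @ $19.15 = $3,159.75
Check: goods available $36,810.50 = COGS $33,650.75 + ending $3,159.75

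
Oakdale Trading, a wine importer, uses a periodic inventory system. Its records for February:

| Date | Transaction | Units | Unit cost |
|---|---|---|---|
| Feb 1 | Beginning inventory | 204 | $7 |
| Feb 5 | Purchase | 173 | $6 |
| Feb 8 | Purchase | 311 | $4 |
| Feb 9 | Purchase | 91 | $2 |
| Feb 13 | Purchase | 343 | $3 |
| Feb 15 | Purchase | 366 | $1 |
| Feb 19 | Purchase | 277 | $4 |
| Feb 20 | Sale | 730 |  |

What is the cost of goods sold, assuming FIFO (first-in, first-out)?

Feb 20, 730 sold [FIFO — oldest first]: 204 @ $7 + 173 @ $6 + 311 @ $4 + 42 @ $2 = $3,794
Ending inventory: 49 @ $2 + 343 @ $3 + 366 @ $1 + 277 @ $4 = $2,601

COGS = $3,794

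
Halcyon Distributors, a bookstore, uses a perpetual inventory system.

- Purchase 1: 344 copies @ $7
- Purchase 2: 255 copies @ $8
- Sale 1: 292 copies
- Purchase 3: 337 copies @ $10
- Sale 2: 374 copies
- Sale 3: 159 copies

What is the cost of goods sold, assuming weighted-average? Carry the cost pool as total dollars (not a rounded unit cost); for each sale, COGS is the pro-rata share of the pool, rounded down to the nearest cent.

After Purchase 1: 344 on hand, pool $2,408.00 (≈ $7.0000 each)
After Purchase 2: 599 on hand, pool $4,448.00 (≈ $7.4257 each)
Sale 1, sell 292: 292/599 × $4,448.00 → $2,168.30
After Purchase 3: 644 on hand, pool $5,649.70 (≈ $8.7728 each)
Sale 2, sell 374: 374/644 × $5,649.70 → $3,281.03
Sale 3, sell 159: 159/270 × $2,368.67 → $1,394.88
Total COGS = $2,168.30 + $3,281.03 + $1,394.88 = $6,844.21
Ending inventory (cost pool remaining) = $973.79

COGS = $6,844.21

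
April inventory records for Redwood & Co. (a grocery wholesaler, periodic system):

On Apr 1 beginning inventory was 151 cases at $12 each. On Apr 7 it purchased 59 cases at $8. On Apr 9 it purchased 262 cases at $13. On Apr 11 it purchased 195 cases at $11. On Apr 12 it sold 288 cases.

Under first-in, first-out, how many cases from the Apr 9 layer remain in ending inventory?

Apr 12, 288 sold [FIFO — oldest first]: 151 @ $12 + 59 @ $8 + 78 @ $13 = $3,298
Ending inventory: 184 @ $13 + 195 @ $11 = $4,537

184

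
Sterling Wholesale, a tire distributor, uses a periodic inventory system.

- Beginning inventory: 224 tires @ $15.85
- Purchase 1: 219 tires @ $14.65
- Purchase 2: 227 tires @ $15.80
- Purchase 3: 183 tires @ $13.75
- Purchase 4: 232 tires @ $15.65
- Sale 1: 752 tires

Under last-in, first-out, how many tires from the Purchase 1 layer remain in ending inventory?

109

Sale 1 (752) [LIFO — newest first]: 232 @ $15.65 + 183 @ $13.75 + 227 @ $15.80 + 110 @ $14.65 = $11,345.15
Ending inventory: 224 @ $15.85 + 109 @ $14.65 = $5,147.25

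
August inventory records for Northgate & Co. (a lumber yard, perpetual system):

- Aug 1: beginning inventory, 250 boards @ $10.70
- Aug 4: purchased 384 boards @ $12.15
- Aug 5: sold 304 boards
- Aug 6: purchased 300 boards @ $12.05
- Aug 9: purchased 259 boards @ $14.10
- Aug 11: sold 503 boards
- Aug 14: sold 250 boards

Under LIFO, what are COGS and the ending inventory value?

Aug 5, 304 sold [LIFO — newest first]: 304 @ $12.15 = $3,693.60
Aug 11, 503 sold [LIFO — newest first]: 259 @ $14.10 + 244 @ $12.05 = $6,592.10
Aug 14, 250 sold [LIFO — newest first]: 56 @ $12.05 + 80 @ $12.15 + 114 @ $10.70 = $2,866.60
Total COGS = $3,693.60 + $6,592.10 + $2,866.60 = $13,152.30
Ending inventory: 136 @ $10.70 = $1,455.20
Check: goods available $14,607.50 = COGS $13,152.30 + ending $1,455.20

COGS = $13,152.30; ending inventory = $1,455.20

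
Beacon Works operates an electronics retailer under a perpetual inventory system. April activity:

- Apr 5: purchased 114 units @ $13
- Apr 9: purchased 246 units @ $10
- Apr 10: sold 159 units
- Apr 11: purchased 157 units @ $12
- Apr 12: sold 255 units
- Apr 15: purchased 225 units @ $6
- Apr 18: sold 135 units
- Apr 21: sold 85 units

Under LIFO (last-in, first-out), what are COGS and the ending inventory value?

Apr 10, 159 sold [LIFO — newest first]: 159 @ $10 = $1,590
Apr 12, 255 sold [LIFO — newest first]: 157 @ $12 + 87 @ $10 + 11 @ $13 = $2,897
Apr 18, 135 sold [LIFO — newest first]: 135 @ $6 = $810
Apr 21, 85 sold [LIFO — newest first]: 85 @ $6 = $510
Total COGS = $1,590 + $2,897 + $810 + $510 = $5,807
Ending inventory: 103 @ $13 + 5 @ $6 = $1,369

COGS = $5,807; ending inventory = $1,369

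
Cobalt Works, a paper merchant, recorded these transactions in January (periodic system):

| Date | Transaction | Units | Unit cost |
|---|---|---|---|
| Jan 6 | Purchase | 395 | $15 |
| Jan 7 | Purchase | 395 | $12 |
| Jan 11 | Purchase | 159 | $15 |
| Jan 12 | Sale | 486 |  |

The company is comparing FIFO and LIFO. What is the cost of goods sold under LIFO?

FIFO COGS: 395 @ $15 + 91 @ $12 = $7,017
LIFO COGS: 159 @ $15 + 327 @ $12 = $6,309

COGS = $6,309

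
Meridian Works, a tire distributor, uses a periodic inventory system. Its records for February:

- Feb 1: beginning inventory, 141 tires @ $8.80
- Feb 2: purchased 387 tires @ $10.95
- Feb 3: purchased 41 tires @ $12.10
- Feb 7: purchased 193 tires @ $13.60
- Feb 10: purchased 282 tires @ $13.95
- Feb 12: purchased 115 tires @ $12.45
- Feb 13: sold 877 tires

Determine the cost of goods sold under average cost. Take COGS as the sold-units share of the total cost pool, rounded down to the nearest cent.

Feb 13, sell 877: 877/1159 × $13,965.00 → $10,567.13
Ending inventory (cost pool remaining) = $3,397.87

COGS = $10,567.13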